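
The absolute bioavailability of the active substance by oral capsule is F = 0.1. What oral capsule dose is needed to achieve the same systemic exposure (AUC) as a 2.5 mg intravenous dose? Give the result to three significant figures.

D_oral = 25.0 mg

For equal systemic exposure: F × D_ev = D_iv
D_ev = D_iv / F = 2.5 / 0.1 = 25 mg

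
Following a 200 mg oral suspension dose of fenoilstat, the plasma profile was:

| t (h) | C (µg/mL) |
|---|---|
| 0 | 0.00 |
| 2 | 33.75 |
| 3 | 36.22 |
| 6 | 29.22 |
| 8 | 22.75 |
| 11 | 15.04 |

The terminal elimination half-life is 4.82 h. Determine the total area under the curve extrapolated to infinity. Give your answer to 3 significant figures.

Trapezoidal AUC_0→11:
  [0→2]: (0.00+33.75)/2 × 2 = 33.75
  [2→3]: (33.75+36.22)/2 × 1 = 34.985
  [3→6]: (36.22+29.22)/2 × 3 = 98.16
  [6→8]: (29.22+22.75)/2 × 2 = 51.97
  [8→11]: (22.75+15.04)/2 × 3 = 56.685
  Sum = 275.55 µg/mL·h
k_e = ln2 / t½ = 0.693147 / 4.82 = 0.1438 h^-1
Extrapolated tail: C_last / k_e = 15.04 / 0.1438 = 104.590
AUC_0→∞ = 275.55 + 104.590 = 380.14 µg/mL·h

AUC = 380 µg/mL·h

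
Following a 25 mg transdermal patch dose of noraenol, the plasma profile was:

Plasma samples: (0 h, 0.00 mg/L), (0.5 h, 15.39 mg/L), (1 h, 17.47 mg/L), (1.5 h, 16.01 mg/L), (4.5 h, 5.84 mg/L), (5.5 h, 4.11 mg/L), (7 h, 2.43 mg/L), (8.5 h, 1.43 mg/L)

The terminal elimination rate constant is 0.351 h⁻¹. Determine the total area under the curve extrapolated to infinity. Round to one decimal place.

Trapezoidal AUC_0→8.5:
  [0→0.5]: (0.00+15.39)/2 × 0.5 = 3.8475
  [0.5→1]: (15.39+17.47)/2 × 0.5 = 8.215
  [1→1.5]: (17.47+16.01)/2 × 0.5 = 8.37
  [1.5→4.5]: (16.01+5.84)/2 × 3 = 32.775
  [4.5→5.5]: (5.84+4.11)/2 × 1 = 4.975
  [5.5→7]: (4.11+2.43)/2 × 1.5 = 4.905
  [7→8.5]: (2.43+1.43)/2 × 1.5 = 2.895
  Sum = 65.9825 mg/L·h
Extrapolated tail: C_last / k_e = 1.43 / 0.351 = 4.074
AUC_0→∞ = 65.9825 + 4.074 = 70.0565 mg/L·h

AUC = 70.1 mg/L·h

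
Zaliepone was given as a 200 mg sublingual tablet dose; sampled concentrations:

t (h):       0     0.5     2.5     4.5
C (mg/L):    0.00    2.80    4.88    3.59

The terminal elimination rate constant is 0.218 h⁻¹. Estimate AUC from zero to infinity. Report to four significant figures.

Trapezoidal AUC_0→4.5:
  [0→0.5]: (0.00+2.80)/2 × 0.5 = 0.7
  [0.5→2.5]: (2.80+4.88)/2 × 2 = 7.68
  [2.5→4.5]: (4.88+3.59)/2 × 2 = 8.47
  Sum = 16.85 mg/L·h
Extrapolated tail: C_last / k_e = 3.59 / 0.218 = 16.468
AUC_0→∞ = 16.85 + 16.468 = 33.318 mg/L·h

AUC = 33.32 mg/L·h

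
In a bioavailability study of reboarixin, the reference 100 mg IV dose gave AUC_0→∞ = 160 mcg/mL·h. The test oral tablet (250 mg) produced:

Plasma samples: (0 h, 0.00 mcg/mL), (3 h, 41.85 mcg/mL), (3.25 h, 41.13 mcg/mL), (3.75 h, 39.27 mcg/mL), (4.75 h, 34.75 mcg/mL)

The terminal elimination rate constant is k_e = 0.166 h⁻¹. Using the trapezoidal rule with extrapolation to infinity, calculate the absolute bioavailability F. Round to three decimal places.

F = 0.849

Trapezoidal AUC_0→4.75 (oral tablet):
  [0→3]: (0.00+41.85)/2 × 3 = 62.775
  [3→3.25]: (41.85+41.13)/2 × 0.25 = 10.3725
  [3.25→3.75]: (41.13+39.27)/2 × 0.5 = 20.1
  [3.75→4.75]: (39.27+34.75)/2 × 1 = 37.01
  Sum = 130.2575 mcg/mL·h
Tail: C_last/k_e = 34.75/0.166 = 209.337
AUC_0→∞ (oral tablet) = 130.2575 + 209.337 = 339.5945 mcg/mL·h
F = (AUC_ev/D_ev)/(AUC_iv/D_iv) = (339.5945/250)/(160/100) = 1.358378/1.6 = 0.8490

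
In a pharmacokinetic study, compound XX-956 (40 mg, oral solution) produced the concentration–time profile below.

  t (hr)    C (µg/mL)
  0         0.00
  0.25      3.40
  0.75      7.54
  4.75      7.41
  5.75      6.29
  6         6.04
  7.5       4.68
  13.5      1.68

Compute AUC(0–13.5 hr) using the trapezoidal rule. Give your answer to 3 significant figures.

Trapezoidal AUC_0→13.5:
  [0→0.25]: (0.00+3.40)/2 × 0.25 = 0.425
  [0.25→0.75]: (3.40+7.54)/2 × 0.5 = 2.735
  [0.75→4.75]: (7.54+7.41)/2 × 4 = 29.9
  [4.75→5.75]: (7.41+6.29)/2 × 1 = 6.85
  [5.75→6]: (6.29+6.04)/2 × 0.25 = 1.54125
  [6→7.5]: (6.04+4.68)/2 × 1.5 = 8.04
  [7.5→13.5]: (4.68+1.68)/2 × 6 = 19.08
  Sum = 68.57125 µg/mL·hr

AUC = 68.6 µg/mL·hr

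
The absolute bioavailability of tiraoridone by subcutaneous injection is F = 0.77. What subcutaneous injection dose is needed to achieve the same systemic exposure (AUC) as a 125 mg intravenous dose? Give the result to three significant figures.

D_subcutaneous = 162 mg

For equal systemic exposure: F × D_ev = D_iv
D_ev = D_iv / F = 125 / 0.77 = 162.338 mg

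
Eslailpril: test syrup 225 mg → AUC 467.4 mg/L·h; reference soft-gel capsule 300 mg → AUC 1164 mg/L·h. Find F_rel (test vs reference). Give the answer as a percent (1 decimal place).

F_rel = 53.5%

F_rel = (AUC_test/D_test) / (AUC_ref/D_ref)
      = (467.4/225) / (1164/300)
      = 2.07733 / 3.88 = 0.5354 = 53.54%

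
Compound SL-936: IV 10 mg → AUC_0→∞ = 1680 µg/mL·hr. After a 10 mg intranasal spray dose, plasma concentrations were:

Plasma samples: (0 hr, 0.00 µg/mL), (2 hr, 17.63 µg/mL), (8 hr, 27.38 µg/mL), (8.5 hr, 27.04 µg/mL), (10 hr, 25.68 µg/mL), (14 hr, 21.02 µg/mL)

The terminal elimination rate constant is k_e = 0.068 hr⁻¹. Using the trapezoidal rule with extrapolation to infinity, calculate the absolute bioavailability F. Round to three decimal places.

F = 0.362

Trapezoidal AUC_0→14 (intranasal spray):
  [0→2]: (0.00+17.63)/2 × 2 = 17.63
  [2→8]: (17.63+27.38)/2 × 6 = 135.03
  [8→8.5]: (27.38+27.04)/2 × 0.5 = 13.605
  [8.5→10]: (27.04+25.68)/2 × 1.5 = 39.54
  [10→14]: (25.68+21.02)/2 × 4 = 93.4
  Sum = 299.205 µg/mL·hr
Tail: C_last/k_e = 21.02/0.068 = 309.118
AUC_0→∞ (intranasal spray) = 299.205 + 309.118 = 608.323 µg/mL·hr
F = (AUC_ev/D_ev)/(AUC_iv/D_iv) = (608.323/10)/(1680/10) = 60.8323/168 = 0.3621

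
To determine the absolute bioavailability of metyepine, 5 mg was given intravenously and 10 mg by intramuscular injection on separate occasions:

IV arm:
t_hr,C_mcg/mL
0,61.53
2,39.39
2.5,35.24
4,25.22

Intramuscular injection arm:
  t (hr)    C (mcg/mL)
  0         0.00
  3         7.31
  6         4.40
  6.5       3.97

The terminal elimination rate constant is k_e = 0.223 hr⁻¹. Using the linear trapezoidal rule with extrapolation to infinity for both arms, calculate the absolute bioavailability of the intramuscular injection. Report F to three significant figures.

Trapezoidal AUC_0→4 (IV):
  [0→2]: (61.53+39.39)/2 × 2 = 100.92
  [2→2.5]: (39.39+35.24)/2 × 0.5 = 18.6575
  [2.5→4]: (35.24+25.22)/2 × 1.5 = 45.345
  Sum = 164.9225 mcg/mL·hr
IV tail: 25.22/0.223 = 113.094; AUC_iv,0→∞ = 164.9225 + 113.094 = 278.0165 mcg/mL·hr
Trapezoidal AUC_0→6.5 (intramuscular injection):
  [0→3]: (0.00+7.31)/2 × 3 = 10.965
  [3→6]: (7.31+4.40)/2 × 3 = 17.565
  [6→6.5]: (4.40+3.97)/2 × 0.5 = 2.0925
  Sum = 30.6225 mcg/mL·hr
intramuscular injection tail: 3.97/0.223 = 17.803; AUC_ev,0→∞ = 30.6225 + 17.803 = 48.4255 mcg/mL·hr
F = (AUC_ev/D_ev)/(AUC_iv/D_iv) = (48.4255/10)/(278.0165/5) = 4.84255/55.6033 = 0.0871

F = 0.0871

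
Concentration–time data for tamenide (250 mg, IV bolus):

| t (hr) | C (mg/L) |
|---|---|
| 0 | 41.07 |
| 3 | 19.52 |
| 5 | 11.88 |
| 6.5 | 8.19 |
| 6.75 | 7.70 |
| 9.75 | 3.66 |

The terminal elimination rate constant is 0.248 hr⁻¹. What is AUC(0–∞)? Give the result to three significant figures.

AUC = 171 mg/L·hr

Trapezoidal AUC_0→9.75:
  [0→3]: (41.07+19.52)/2 × 3 = 90.885
  [3→5]: (19.52+11.88)/2 × 2 = 31.4
  [5→6.5]: (11.88+8.19)/2 × 1.5 = 15.0525
  [6.5→6.75]: (8.19+7.70)/2 × 0.25 = 1.98625
  [6.75→9.75]: (7.70+3.66)/2 × 3 = 17.04
  Sum = 156.36375 mg/L·hr
Extrapolated tail: C_last / k_e = 3.66 / 0.248 = 14.758
AUC_0→∞ = 156.36375 + 14.758 = 171.12175 mg/L·hr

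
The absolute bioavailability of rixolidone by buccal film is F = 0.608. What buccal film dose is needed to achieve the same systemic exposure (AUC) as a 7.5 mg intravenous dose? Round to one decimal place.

D_buccal = 12.3 mg

For equal systemic exposure: F × D_ev = D_iv
D_ev = D_iv / F = 7.5 / 0.608 = 12.3355 mg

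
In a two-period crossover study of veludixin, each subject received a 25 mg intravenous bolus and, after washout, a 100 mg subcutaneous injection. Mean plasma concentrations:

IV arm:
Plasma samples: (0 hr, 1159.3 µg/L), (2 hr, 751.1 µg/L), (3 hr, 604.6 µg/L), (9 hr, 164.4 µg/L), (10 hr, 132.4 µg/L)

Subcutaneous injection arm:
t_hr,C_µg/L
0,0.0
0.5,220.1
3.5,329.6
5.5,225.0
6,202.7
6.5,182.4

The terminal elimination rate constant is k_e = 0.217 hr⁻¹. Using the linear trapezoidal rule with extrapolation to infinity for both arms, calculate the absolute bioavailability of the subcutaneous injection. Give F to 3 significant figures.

F = 0.110

Trapezoidal AUC_0→10 (IV):
  [0→2]: (1159.3+751.1)/2 × 2 = 1910.4
  [2→3]: (751.1+604.6)/2 × 1 = 677.85
  [3→9]: (604.6+164.4)/2 × 6 = 2307.0
  [9→10]: (164.4+132.4)/2 × 1 = 148.4
  Sum = 5043.65 µg/L·hr
IV tail: 132.4/0.217 = 610.138; AUC_iv,0→∞ = 5043.65 + 610.138 = 5653.788 µg/L·hr
Trapezoidal AUC_0→6.5 (subcutaneous injection):
  [0→0.5]: (0.0+220.1)/2 × 0.5 = 55.025
  [0.5→3.5]: (220.1+329.6)/2 × 3 = 824.55
  [3.5→5.5]: (329.6+225.0)/2 × 2 = 554.6
  [5.5→6]: (225.0+202.7)/2 × 0.5 = 106.925
  [6→6.5]: (202.7+182.4)/2 × 0.5 = 96.275
  Sum = 1637.375 µg/L·hr
subcutaneous injection tail: 182.4/0.217 = 840.553; AUC_ev,0→∞ = 1637.375 + 840.553 = 2477.928 µg/L·hr
F = (AUC_ev/D_ev)/(AUC_iv/D_iv) = (2477.928/100)/(5653.788/25) = 24.77928/226.15152 = 0.1096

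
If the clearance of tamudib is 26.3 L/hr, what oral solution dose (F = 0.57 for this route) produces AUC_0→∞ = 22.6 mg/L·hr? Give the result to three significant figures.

Dose = 1040 mg

Dose = CL × AUC_0→∞ / F
     = 26.3 × 22.6 / 0.57 = 1042.77 mg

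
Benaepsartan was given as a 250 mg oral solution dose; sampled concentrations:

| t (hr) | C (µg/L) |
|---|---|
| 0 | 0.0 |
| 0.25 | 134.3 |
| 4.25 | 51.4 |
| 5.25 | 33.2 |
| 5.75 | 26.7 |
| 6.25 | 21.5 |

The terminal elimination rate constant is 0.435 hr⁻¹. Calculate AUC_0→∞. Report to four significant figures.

Trapezoidal AUC_0→6.25:
  [0→0.25]: (0.0+134.3)/2 × 0.25 = 16.7875
  [0.25→4.25]: (134.3+51.4)/2 × 4 = 371.4
  [4.25→5.25]: (51.4+33.2)/2 × 1 = 42.3
  [5.25→5.75]: (33.2+26.7)/2 × 0.5 = 14.975
  [5.75→6.25]: (26.7+21.5)/2 × 0.5 = 12.05
  Sum = 457.5125 µg/L·hr
Extrapolated tail: C_last / k_e = 21.5 / 0.435 = 49.425
AUC_0→∞ = 457.5125 + 49.425 = 506.9375 µg/L·hr

AUC = 506.9 µg/L·hr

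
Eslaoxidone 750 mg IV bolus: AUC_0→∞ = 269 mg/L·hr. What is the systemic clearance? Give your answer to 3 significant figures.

CL = 2.79 L/hr

CL = Dose_iv / AUC_0→∞
   = 750 / 269 = 2.7881 L/hr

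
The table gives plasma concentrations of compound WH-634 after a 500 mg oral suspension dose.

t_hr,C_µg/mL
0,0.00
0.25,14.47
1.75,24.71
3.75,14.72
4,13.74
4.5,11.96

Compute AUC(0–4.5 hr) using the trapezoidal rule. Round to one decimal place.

AUC = 80.6 µg/mL·hr

Trapezoidal AUC_0→4.5:
  [0→0.25]: (0.00+14.47)/2 × 0.25 = 1.80875
  [0.25→1.75]: (14.47+24.71)/2 × 1.5 = 29.385
  [1.75→3.75]: (24.71+14.72)/2 × 2 = 39.43
  [3.75→4]: (14.72+13.74)/2 × 0.25 = 3.5575
  [4→4.5]: (13.74+11.96)/2 × 0.5 = 6.425
  Sum = 80.60625 µg/mL·hr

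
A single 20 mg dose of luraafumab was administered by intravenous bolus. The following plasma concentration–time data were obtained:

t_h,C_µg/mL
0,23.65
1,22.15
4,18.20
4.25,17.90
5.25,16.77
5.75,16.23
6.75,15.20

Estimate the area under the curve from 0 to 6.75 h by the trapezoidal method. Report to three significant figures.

Trapezoidal AUC_0→6.75:
  [0→1]: (23.65+22.15)/2 × 1 = 22.9
  [1→4]: (22.15+18.20)/2 × 3 = 60.525
  [4→4.25]: (18.20+17.90)/2 × 0.25 = 4.5125
  [4.25→5.25]: (17.90+16.77)/2 × 1 = 17.335
  [5.25→5.75]: (16.77+16.23)/2 × 0.5 = 8.25
  [5.75→6.75]: (16.23+15.20)/2 × 1 = 15.715
  Sum = 129.2375 µg/mL·h

AUC = 129 µg/mL·h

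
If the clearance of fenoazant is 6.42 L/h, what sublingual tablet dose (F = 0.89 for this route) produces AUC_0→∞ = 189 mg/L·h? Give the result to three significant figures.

Dose = CL × AUC_0→∞ / F
     = 6.42 × 189 / 0.89 = 1363.35 mg

Dose = 1360 mg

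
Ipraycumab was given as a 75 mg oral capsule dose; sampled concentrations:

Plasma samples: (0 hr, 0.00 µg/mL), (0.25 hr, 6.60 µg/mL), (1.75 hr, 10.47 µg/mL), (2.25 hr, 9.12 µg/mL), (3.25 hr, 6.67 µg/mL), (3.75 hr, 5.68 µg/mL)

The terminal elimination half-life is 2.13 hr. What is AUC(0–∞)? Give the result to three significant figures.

AUC = 47.0 µg/mL·hr

Trapezoidal AUC_0→3.75:
  [0→0.25]: (0.00+6.60)/2 × 0.25 = 0.825
  [0.25→1.75]: (6.60+10.47)/2 × 1.5 = 12.8025
  [1.75→2.25]: (10.47+9.12)/2 × 0.5 = 4.8975
  [2.25→3.25]: (9.12+6.67)/2 × 1 = 7.895
  [3.25→3.75]: (6.67+5.68)/2 × 0.5 = 3.0875
  Sum = 29.5075 µg/mL·hr
k_e = ln2 / t½ = 0.693147 / 2.13 = 0.3254 hr^-1
Extrapolated tail: C_last / k_e = 5.68 / 0.3254 = 17.455
AUC_0→∞ = 29.5075 + 17.455 = 46.9625 µg/mL·hr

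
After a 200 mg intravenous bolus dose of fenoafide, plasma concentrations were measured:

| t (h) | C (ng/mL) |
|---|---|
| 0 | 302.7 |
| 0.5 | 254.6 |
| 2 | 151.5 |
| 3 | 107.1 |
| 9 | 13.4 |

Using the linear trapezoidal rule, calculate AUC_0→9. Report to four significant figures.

AUC = 934.7 ng/mL·h

Trapezoidal AUC_0→9:
  [0→0.5]: (302.7+254.6)/2 × 0.5 = 139.325
  [0.5→2]: (254.6+151.5)/2 × 1.5 = 304.575
  [2→3]: (151.5+107.1)/2 × 1 = 129.3
  [3→9]: (107.1+13.4)/2 × 6 = 361.5
  Sum = 934.7 ng/mL·h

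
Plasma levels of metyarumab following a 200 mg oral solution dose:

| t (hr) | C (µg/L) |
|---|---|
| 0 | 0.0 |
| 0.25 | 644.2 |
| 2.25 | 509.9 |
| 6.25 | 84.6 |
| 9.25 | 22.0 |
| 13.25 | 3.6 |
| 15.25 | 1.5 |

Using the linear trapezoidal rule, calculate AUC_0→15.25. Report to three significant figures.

Trapezoidal AUC_0→15.25:
  [0→0.25]: (0.0+644.2)/2 × 0.25 = 80.525
  [0.25→2.25]: (644.2+509.9)/2 × 2 = 1154.1
  [2.25→6.25]: (509.9+84.6)/2 × 4 = 1189.0
  [6.25→9.25]: (84.6+22.0)/2 × 3 = 159.9
  [9.25→13.25]: (22.0+3.6)/2 × 4 = 51.2
  [13.25→15.25]: (3.6+1.5)/2 × 2 = 5.1
  Sum = 2639.825 µg/L·hr

AUC = 2640 µg/L·hr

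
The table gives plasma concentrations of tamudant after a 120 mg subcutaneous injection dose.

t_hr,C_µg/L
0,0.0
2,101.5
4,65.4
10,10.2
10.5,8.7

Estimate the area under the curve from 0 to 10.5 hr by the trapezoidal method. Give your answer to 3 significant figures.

Trapezoidal AUC_0→10.5:
  [0→2]: (0.0+101.5)/2 × 2 = 101.5
  [2→4]: (101.5+65.4)/2 × 2 = 166.9
  [4→10]: (65.4+10.2)/2 × 6 = 226.8
  [10→10.5]: (10.2+8.7)/2 × 0.5 = 4.725
  Sum = 499.925 µg/L·hr

AUC = 500 µg/L·hr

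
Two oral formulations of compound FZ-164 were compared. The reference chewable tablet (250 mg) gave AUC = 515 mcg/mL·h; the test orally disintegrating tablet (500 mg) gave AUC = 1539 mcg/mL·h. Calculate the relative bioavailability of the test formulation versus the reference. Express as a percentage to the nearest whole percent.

F_rel = 149%

F_rel = (AUC_test/D_test) / (AUC_ref/D_ref)
      = (1539/500) / (515/250)
      = 3.078 / 2.06 = 1.4942 = 149.42%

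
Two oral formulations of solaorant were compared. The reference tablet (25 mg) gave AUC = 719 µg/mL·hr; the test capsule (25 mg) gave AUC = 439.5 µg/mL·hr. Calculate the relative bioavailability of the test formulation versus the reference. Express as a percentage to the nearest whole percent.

F_rel = (AUC_test/D_test) / (AUC_ref/D_ref)
      = (439.5/25) / (719/25)
      = 17.58 / 28.76 = 0.6113 = 61.13%

F_rel = 61%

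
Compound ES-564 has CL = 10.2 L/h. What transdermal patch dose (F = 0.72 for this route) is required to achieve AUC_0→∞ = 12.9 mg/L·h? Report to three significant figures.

Dose = 183 mg

Dose = CL × AUC_0→∞ / F
     = 10.2 × 12.9 / 0.72 = 182.75 mg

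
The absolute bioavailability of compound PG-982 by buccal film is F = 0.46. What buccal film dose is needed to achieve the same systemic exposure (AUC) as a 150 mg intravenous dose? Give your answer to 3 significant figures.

For equal systemic exposure: F × D_ev = D_iv
D_ev = D_iv / F = 150 / 0.46 = 326.087 mg

D_buccal = 326 mg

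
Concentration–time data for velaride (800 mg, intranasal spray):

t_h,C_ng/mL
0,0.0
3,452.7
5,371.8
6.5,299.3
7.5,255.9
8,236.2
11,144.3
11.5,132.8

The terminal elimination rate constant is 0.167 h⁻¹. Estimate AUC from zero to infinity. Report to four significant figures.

Trapezoidal AUC_0→11.5:
  [0→3]: (0.0+452.7)/2 × 3 = 679.05
  [3→5]: (452.7+371.8)/2 × 2 = 824.5
  [5→6.5]: (371.8+299.3)/2 × 1.5 = 503.325
  [6.5→7.5]: (299.3+255.9)/2 × 1 = 277.6
  [7.5→8]: (255.9+236.2)/2 × 0.5 = 123.025
  [8→11]: (236.2+144.3)/2 × 3 = 570.75
  [11→11.5]: (144.3+132.8)/2 × 0.5 = 69.275
  Sum = 3047.525 ng/mL·h
Extrapolated tail: C_last / k_e = 132.8 / 0.167 = 795.210
AUC_0→∞ = 3047.525 + 795.210 = 3842.735 ng/mL·h

AUC = 3843 ng/mL·h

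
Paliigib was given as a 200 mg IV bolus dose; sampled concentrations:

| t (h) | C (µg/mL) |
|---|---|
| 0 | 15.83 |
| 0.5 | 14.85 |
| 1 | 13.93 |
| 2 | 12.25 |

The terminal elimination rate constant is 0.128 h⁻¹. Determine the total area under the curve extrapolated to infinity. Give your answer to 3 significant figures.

AUC = 124 µg/mL·h

Trapezoidal AUC_0→2:
  [0→0.5]: (15.83+14.85)/2 × 0.5 = 7.67
  [0.5→1]: (14.85+13.93)/2 × 0.5 = 7.195
  [1→2]: (13.93+12.25)/2 × 1 = 13.09
  Sum = 27.955 µg/mL·h
Extrapolated tail: C_last / k_e = 12.25 / 0.128 = 95.703
AUC_0→∞ = 27.955 + 95.703 = 123.658 µg/mL·h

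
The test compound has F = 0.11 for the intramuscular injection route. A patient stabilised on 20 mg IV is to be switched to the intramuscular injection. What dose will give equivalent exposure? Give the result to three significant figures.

For equal systemic exposure: F × D_ev = D_iv
D_ev = D_iv / F = 20 / 0.11 = 181.818 mg

D_intramuscular = 182 mg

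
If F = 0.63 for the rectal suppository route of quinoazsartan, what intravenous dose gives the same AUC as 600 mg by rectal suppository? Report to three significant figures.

Systemic exposure from an extravascular dose = F × D_ev, so the equivalent IV dose is F × D_ev.
D_iv = F × D_ev = 0.63 × 600 = 378 mg

D_iv = 378 mg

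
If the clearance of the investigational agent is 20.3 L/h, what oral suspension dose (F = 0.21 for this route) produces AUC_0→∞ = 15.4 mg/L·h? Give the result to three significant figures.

Dose = 1490 mg

Dose = CL × AUC_0→∞ / F
     = 20.3 × 15.4 / 0.21 = 1488.67 mg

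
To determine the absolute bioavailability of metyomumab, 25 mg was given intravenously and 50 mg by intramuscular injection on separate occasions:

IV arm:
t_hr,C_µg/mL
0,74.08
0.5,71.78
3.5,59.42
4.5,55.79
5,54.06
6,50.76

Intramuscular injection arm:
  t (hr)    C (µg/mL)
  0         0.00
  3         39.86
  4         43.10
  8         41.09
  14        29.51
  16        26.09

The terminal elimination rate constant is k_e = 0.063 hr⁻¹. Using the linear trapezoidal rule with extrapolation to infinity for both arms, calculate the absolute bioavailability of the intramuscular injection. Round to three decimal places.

Trapezoidal AUC_0→6 (IV):
  [0→0.5]: (74.08+71.78)/2 × 0.5 = 36.465
  [0.5→3.5]: (71.78+59.42)/2 × 3 = 196.8
  [3.5→4.5]: (59.42+55.79)/2 × 1 = 57.605
  [4.5→5]: (55.79+54.06)/2 × 0.5 = 27.4625
  [5→6]: (54.06+50.76)/2 × 1 = 52.41
  Sum = 370.7425 µg/mL·hr
IV tail: 50.76/0.063 = 805.714; AUC_iv,0→∞ = 370.7425 + 805.714 = 1176.4565 µg/mL·hr
Trapezoidal AUC_0→16 (intramuscular injection):
  [0→3]: (0.00+39.86)/2 × 3 = 59.79
  [3→4]: (39.86+43.10)/2 × 1 = 41.48
  [4→8]: (43.10+41.09)/2 × 4 = 168.38
  [8→14]: (41.09+29.51)/2 × 6 = 211.8
  [14→16]: (29.51+26.09)/2 × 2 = 55.6
  Sum = 537.05 µg/mL·hr
intramuscular injection tail: 26.09/0.063 = 414.127; AUC_ev,0→∞ = 537.05 + 414.127 = 951.177 µg/mL·hr
F = (AUC_ev/D_ev)/(AUC_iv/D_iv) = (951.177/50)/(1176.4565/25) = 19.02354/47.05826 = 0.4043

F = 0.404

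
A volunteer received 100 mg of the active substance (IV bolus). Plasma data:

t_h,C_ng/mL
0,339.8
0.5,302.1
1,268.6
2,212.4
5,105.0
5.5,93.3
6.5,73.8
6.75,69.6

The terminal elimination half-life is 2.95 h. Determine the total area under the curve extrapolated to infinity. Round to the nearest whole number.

AUC = 1467 ng/mL·h

Trapezoidal AUC_0→6.75:
  [0→0.5]: (339.8+302.1)/2 × 0.5 = 160.475
  [0.5→1]: (302.1+268.6)/2 × 0.5 = 142.675
  [1→2]: (268.6+212.4)/2 × 1 = 240.5
  [2→5]: (212.4+105.0)/2 × 3 = 476.1
  [5→5.5]: (105.0+93.3)/2 × 0.5 = 49.575
  [5.5→6.5]: (93.3+73.8)/2 × 1 = 83.55
  [6.5→6.75]: (73.8+69.6)/2 × 0.25 = 17.925
  Sum = 1170.8 ng/mL·h
k_e = ln2 / t½ = 0.693147 / 2.95 = 0.2350 h^-1
Extrapolated tail: C_last / k_e = 69.6 / 0.235 = 296.170
AUC_0→∞ = 1170.8 + 296.170 = 1466.97 ng/mL·h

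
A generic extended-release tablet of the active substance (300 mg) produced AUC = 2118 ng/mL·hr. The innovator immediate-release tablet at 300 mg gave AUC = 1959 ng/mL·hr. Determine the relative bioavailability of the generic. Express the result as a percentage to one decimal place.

F_rel = 108.1%

F_rel = (AUC_test/D_test) / (AUC_ref/D_ref)
      = (2118/300) / (1959/300)
      = 7.06 / 6.53 = 1.0812 = 108.12%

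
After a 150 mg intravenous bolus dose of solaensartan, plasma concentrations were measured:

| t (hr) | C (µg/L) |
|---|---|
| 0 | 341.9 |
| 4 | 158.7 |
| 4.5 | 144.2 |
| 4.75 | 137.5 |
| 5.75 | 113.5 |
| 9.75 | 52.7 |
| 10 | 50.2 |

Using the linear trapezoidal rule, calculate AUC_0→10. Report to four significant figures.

AUC = 1583 µg/L·hr

Trapezoidal AUC_0→10:
  [0→4]: (341.9+158.7)/2 × 4 = 1001.2
  [4→4.5]: (158.7+144.2)/2 × 0.5 = 75.725
  [4.5→4.75]: (144.2+137.5)/2 × 0.25 = 35.2125
  [4.75→5.75]: (137.5+113.5)/2 × 1 = 125.5
  [5.75→9.75]: (113.5+52.7)/2 × 4 = 332.4
  [9.75→10]: (52.7+50.2)/2 × 0.25 = 12.8625
  Sum = 1582.9 µg/L·hr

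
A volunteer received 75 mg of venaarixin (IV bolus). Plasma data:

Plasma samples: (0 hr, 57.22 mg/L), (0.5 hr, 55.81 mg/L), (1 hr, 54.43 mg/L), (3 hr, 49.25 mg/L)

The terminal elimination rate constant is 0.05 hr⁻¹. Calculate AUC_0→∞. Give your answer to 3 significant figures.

Trapezoidal AUC_0→3:
  [0→0.5]: (57.22+55.81)/2 × 0.5 = 28.2575
  [0.5→1]: (55.81+54.43)/2 × 0.5 = 27.56
  [1→3]: (54.43+49.25)/2 × 2 = 103.68
  Sum = 159.4975 mg/L·hr
Extrapolated tail: C_last / k_e = 49.25 / 0.05 = 985.000
AUC_0→∞ = 159.4975 + 985.000 = 1144.4975 mg/L·hr

AUC = 1140 mg/L·hr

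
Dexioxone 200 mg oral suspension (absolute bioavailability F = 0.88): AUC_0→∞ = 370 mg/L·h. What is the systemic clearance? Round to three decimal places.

CL = F × Dose / AUC_0→∞
   = 0.88 × 200 / 370 = 0.475676 L/h

CL = 0.476 L/h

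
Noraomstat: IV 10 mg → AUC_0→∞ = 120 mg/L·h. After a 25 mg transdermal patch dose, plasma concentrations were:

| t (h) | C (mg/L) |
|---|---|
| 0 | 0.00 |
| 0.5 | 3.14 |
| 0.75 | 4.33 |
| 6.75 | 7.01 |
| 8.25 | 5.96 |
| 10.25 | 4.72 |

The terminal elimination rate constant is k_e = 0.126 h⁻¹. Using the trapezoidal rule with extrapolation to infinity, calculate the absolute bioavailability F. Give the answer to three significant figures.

Trapezoidal AUC_0→10.25 (transdermal patch):
  [0→0.5]: (0.00+3.14)/2 × 0.5 = 0.785
  [0.5→0.75]: (3.14+4.33)/2 × 0.25 = 0.93375
  [0.75→6.75]: (4.33+7.01)/2 × 6 = 34.02
  [6.75→8.25]: (7.01+5.96)/2 × 1.5 = 9.7275
  [8.25→10.25]: (5.96+4.72)/2 × 2 = 10.68
  Sum = 56.14625 mg/L·h
Tail: C_last/k_e = 4.72/0.126 = 37.460
AUC_0→∞ (transdermal patch) = 56.14625 + 37.460 = 93.60625 mg/L·h
F = (AUC_ev/D_ev)/(AUC_iv/D_iv) = (93.60625/25)/(120/10) = 3.74425/12 = 0.3120

F = 0.312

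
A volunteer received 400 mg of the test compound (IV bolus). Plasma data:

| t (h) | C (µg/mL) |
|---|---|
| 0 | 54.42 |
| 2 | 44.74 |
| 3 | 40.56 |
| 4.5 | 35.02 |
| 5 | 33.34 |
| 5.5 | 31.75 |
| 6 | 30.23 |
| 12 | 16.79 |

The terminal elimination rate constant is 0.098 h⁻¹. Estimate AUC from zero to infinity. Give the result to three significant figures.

AUC = 560 µg/mL·h

Trapezoidal AUC_0→12:
  [0→2]: (54.42+44.74)/2 × 2 = 99.16
  [2→3]: (44.74+40.56)/2 × 1 = 42.65
  [3→4.5]: (40.56+35.02)/2 × 1.5 = 56.685
  [4.5→5]: (35.02+33.34)/2 × 0.5 = 17.09
  [5→5.5]: (33.34+31.75)/2 × 0.5 = 16.2725
  [5.5→6]: (31.75+30.23)/2 × 0.5 = 15.495
  [6→12]: (30.23+16.79)/2 × 6 = 141.06
  Sum = 388.4125 µg/mL·h
Extrapolated tail: C_last / k_e = 16.79 / 0.098 = 171.327
AUC_0→∞ = 388.4125 + 171.327 = 559.7395 µg/mL·h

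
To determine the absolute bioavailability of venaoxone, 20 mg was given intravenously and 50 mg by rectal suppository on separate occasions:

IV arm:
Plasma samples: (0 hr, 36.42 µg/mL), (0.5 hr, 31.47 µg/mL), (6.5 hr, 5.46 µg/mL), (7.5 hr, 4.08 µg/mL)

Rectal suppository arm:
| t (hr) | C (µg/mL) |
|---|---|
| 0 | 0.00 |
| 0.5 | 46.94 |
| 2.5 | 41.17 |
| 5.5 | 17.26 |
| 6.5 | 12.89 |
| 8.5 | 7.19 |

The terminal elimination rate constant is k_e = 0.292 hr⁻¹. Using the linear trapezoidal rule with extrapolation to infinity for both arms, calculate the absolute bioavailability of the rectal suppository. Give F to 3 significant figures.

Trapezoidal AUC_0→7.5 (IV):
  [0→0.5]: (36.42+31.47)/2 × 0.5 = 16.9725
  [0.5→6.5]: (31.47+5.46)/2 × 6 = 110.79
  [6.5→7.5]: (5.46+4.08)/2 × 1 = 4.77
  Sum = 132.5325 µg/mL·hr
IV tail: 4.08/0.292 = 13.973; AUC_iv,0→∞ = 132.5325 + 13.973 = 146.5055 µg/mL·hr
Trapezoidal AUC_0→8.5 (rectal suppository):
  [0→0.5]: (0.00+46.94)/2 × 0.5 = 11.735
  [0.5→2.5]: (46.94+41.17)/2 × 2 = 88.11
  [2.5→5.5]: (41.17+17.26)/2 × 3 = 87.645
  [5.5→6.5]: (17.26+12.89)/2 × 1 = 15.075
  [6.5→8.5]: (12.89+7.19)/2 × 2 = 20.08
  Sum = 222.645 µg/mL·hr
rectal suppository tail: 7.19/0.292 = 24.623; AUC_ev,0→∞ = 222.645 + 24.623 = 247.268 µg/mL·hr
F = (AUC_ev/D_ev)/(AUC_iv/D_iv) = (247.268/50)/(146.5055/20) = 4.94536/7.325275 = 0.6751

F = 0.675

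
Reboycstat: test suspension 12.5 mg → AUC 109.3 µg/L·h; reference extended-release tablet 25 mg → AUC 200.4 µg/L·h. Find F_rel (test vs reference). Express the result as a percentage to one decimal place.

F_rel = (AUC_test/D_test) / (AUC_ref/D_ref)
      = (109.3/12.5) / (200.4/25)
      = 8.744 / 8.016 = 1.0908 = 109.08%

F_rel = 109.1%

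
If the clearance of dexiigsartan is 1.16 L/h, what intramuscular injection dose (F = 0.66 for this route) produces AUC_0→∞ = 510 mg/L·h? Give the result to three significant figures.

Dose = 896 mg

Dose = CL × AUC_0→∞ / F
     = 1.16 × 510 / 0.66 = 896.364 mg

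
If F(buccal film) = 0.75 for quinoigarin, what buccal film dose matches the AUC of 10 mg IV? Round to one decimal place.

D_buccal = 13.3 mg

For equal systemic exposure: F × D_ev = D_iv
D_ev = D_iv / F = 10 / 0.75 = 13.3333 mg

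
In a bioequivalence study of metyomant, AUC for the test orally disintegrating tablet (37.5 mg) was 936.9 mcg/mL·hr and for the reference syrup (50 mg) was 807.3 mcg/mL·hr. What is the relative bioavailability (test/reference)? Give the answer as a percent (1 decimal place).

F_rel = 154.7%

F_rel = (AUC_test/D_test) / (AUC_ref/D_ref)
      = (936.9/37.5) / (807.3/50)
      = 24.984 / 16.146 = 1.5474 = 154.74%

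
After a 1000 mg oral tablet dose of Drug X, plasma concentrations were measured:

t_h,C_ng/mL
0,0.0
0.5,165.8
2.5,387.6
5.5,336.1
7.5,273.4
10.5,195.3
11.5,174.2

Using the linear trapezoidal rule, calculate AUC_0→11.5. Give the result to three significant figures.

AUC = 3180 ng/mL·h

Trapezoidal AUC_0→11.5:
  [0→0.5]: (0.0+165.8)/2 × 0.5 = 41.45
  [0.5→2.5]: (165.8+387.6)/2 × 2 = 553.4
  [2.5→5.5]: (387.6+336.1)/2 × 3 = 1085.55
  [5.5→7.5]: (336.1+273.4)/2 × 2 = 609.5
  [7.5→10.5]: (273.4+195.3)/2 × 3 = 703.05
  [10.5→11.5]: (195.3+174.2)/2 × 1 = 184.75
  Sum = 3177.7 ng/mL·h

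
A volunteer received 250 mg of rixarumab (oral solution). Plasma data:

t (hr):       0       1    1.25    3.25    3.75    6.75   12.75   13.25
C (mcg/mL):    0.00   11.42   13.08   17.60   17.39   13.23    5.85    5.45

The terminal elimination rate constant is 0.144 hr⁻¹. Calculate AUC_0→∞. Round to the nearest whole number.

Trapezoidal AUC_0→13.25:
  [0→1]: (0.00+11.42)/2 × 1 = 5.71
  [1→1.25]: (11.42+13.08)/2 × 0.25 = 3.0625
  [1.25→3.25]: (13.08+17.60)/2 × 2 = 30.68
  [3.25→3.75]: (17.60+17.39)/2 × 0.5 = 8.7475
  [3.75→6.75]: (17.39+13.23)/2 × 3 = 45.93
  [6.75→12.75]: (13.23+5.85)/2 × 6 = 57.24
  [12.75→13.25]: (5.85+5.45)/2 × 0.5 = 2.825
  Sum = 154.195 mcg/mL·hr
Extrapolated tail: C_last / k_e = 5.45 / 0.144 = 37.847
AUC_0→∞ = 154.195 + 37.847 = 192.042 mcg/mL·hr

AUC = 192 mcg/mL·hr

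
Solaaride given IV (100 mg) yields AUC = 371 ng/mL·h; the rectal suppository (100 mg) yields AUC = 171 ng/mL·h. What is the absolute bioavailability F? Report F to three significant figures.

F = (AUC_ev / D_ev) / (AUC_iv / D_iv)
  = (171/100) / (371/100)
  = 1.71 / 3.71 = 0.4609

F = 0.461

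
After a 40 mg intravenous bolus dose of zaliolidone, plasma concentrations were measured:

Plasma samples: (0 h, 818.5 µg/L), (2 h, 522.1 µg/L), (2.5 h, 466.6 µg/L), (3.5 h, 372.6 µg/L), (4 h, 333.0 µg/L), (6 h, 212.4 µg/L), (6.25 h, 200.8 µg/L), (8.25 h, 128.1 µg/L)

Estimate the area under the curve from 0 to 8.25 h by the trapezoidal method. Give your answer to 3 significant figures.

Trapezoidal AUC_0→8.25:
  [0→2]: (818.5+522.1)/2 × 2 = 1340.6
  [2→2.5]: (522.1+466.6)/2 × 0.5 = 247.175
  [2.5→3.5]: (466.6+372.6)/2 × 1 = 419.6
  [3.5→4]: (372.6+333.0)/2 × 0.5 = 176.4
  [4→6]: (333.0+212.4)/2 × 2 = 545.4
  [6→6.25]: (212.4+200.8)/2 × 0.25 = 51.65
  [6.25→8.25]: (200.8+128.1)/2 × 2 = 328.9
  Sum = 3109.725 µg/L·h

AUC = 3110 µg/L·h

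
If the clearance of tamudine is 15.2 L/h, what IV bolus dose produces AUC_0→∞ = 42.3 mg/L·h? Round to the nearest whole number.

Dose_iv = CL × AUC_0→∞
     = 15.2 × 42.3 = 642.96 mg

Dose = 643 mg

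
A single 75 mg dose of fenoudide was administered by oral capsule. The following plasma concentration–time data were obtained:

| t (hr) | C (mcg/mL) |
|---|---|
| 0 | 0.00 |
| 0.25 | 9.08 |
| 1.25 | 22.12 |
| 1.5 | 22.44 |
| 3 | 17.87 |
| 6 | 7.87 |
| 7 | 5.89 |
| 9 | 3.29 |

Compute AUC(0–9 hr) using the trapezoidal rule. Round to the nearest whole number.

Trapezoidal AUC_0→9:
  [0→0.25]: (0.00+9.08)/2 × 0.25 = 1.135
  [0.25→1.25]: (9.08+22.12)/2 × 1 = 15.6
  [1.25→1.5]: (22.12+22.44)/2 × 0.25 = 5.57
  [1.5→3]: (22.44+17.87)/2 × 1.5 = 30.2325
  [3→6]: (17.87+7.87)/2 × 3 = 38.61
  [6→7]: (7.87+5.89)/2 × 1 = 6.88
  [7→9]: (5.89+3.29)/2 × 2 = 9.18
  Sum = 107.2075 mcg/mL·hr

AUC = 107 mcg/mL·hr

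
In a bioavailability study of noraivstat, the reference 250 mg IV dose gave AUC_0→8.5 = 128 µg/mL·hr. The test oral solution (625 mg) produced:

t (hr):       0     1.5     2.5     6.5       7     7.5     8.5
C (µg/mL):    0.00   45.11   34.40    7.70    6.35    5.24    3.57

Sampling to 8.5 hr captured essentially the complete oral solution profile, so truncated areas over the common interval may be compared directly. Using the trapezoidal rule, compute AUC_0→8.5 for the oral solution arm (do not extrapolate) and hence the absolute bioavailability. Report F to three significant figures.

F = 0.527

Trapezoidal AUC_0→8.5 (oral solution):
  [0→1.5]: (0.00+45.11)/2 × 1.5 = 33.8325
  [1.5→2.5]: (45.11+34.40)/2 × 1 = 39.755
  [2.5→6.5]: (34.40+7.70)/2 × 4 = 84.2
  [6.5→7]: (7.70+6.35)/2 × 0.5 = 3.5125
  [7→7.5]: (6.35+5.24)/2 × 0.5 = 2.8975
  [7.5→8.5]: (5.24+3.57)/2 × 1 = 4.405
  Sum = 168.6025 µg/mL·hr
F = (AUC_ev/D_ev)/(AUC_iv/D_iv) = (168.6025/625)/(128/250) = 0.269764/0.512 = 0.5269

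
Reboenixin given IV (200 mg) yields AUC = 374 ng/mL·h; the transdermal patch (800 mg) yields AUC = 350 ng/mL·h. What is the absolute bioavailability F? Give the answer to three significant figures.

F = (AUC_ev / D_ev) / (AUC_iv / D_iv)
  = (350/800) / (374/200)
  = 0.4375 / 1.87 = 0.2340

F = 0.234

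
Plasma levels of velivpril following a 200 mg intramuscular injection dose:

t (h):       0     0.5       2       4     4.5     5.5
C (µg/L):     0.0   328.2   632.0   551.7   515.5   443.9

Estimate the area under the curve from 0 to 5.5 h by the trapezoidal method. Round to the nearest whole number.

AUC = 2732 µg/L·h

Trapezoidal AUC_0→5.5:
  [0→0.5]: (0.0+328.2)/2 × 0.5 = 82.05
  [0.5→2]: (328.2+632.0)/2 × 1.5 = 720.15
  [2→4]: (632.0+551.7)/2 × 2 = 1183.7
  [4→4.5]: (551.7+515.5)/2 × 0.5 = 266.8
  [4.5→5.5]: (515.5+443.9)/2 × 1 = 479.7
  Sum = 2732.4 µg/L·h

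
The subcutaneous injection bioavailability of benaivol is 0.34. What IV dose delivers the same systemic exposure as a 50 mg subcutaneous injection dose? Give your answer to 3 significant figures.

Systemic exposure from an extravascular dose = F × D_ev, so the equivalent IV dose is F × D_ev.
D_iv = F × D_ev = 0.34 × 50 = 17 mg

D_iv = 17.0 mg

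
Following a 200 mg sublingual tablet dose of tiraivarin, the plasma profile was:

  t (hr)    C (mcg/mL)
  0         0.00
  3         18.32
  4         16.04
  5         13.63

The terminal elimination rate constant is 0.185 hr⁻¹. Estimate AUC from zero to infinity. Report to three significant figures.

Trapezoidal AUC_0→5:
  [0→3]: (0.00+18.32)/2 × 3 = 27.48
  [3→4]: (18.32+16.04)/2 × 1 = 17.18
  [4→5]: (16.04+13.63)/2 × 1 = 14.835
  Sum = 59.495 mcg/mL·hr
Extrapolated tail: C_last / k_e = 13.63 / 0.185 = 73.676
AUC_0→∞ = 59.495 + 73.676 = 133.171 mcg/mL·hr

AUC = 133 mcg/mL·hr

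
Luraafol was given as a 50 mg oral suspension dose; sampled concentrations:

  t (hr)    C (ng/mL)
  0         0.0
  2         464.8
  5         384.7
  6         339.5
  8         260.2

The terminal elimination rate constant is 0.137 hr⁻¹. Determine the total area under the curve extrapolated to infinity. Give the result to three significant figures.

Trapezoidal AUC_0→8:
  [0→2]: (0.0+464.8)/2 × 2 = 464.8
  [2→5]: (464.8+384.7)/2 × 3 = 1274.25
  [5→6]: (384.7+339.5)/2 × 1 = 362.1
  [6→8]: (339.5+260.2)/2 × 2 = 599.7
  Sum = 2700.85 ng/mL·hr
Extrapolated tail: C_last / k_e = 260.2 / 0.137 = 1899.270
AUC_0→∞ = 2700.85 + 1899.270 = 4600.12 ng/mL·hr

AUC = 4600 ng/mL·hr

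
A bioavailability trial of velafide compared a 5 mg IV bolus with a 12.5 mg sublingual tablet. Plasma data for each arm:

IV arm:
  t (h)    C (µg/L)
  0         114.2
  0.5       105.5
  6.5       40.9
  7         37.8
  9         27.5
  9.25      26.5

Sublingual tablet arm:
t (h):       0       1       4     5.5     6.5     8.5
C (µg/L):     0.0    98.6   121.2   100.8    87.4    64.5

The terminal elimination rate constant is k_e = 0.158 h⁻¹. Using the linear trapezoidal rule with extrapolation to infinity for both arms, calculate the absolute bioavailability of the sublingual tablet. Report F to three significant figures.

Trapezoidal AUC_0→9.25 (IV):
  [0→0.5]: (114.2+105.5)/2 × 0.5 = 54.925
  [0.5→6.5]: (105.5+40.9)/2 × 6 = 439.2
  [6.5→7]: (40.9+37.8)/2 × 0.5 = 19.675
  [7→9]: (37.8+27.5)/2 × 2 = 65.3
  [9→9.25]: (27.5+26.5)/2 × 0.25 = 6.75
  Sum = 585.85 µg/L·h
IV tail: 26.5/0.158 = 167.722; AUC_iv,0→∞ = 585.85 + 167.722 = 753.572 µg/L·h
Trapezoidal AUC_0→8.5 (sublingual tablet):
  [0→1]: (0.0+98.6)/2 × 1 = 49.3
  [1→4]: (98.6+121.2)/2 × 3 = 329.7
  [4→5.5]: (121.2+100.8)/2 × 1.5 = 166.5
  [5.5→6.5]: (100.8+87.4)/2 × 1 = 94.1
  [6.5→8.5]: (87.4+64.5)/2 × 2 = 151.9
  Sum = 791.5 µg/L·h
sublingual tablet tail: 64.5/0.158 = 408.228; AUC_ev,0→∞ = 791.5 + 408.228 = 1199.728 µg/L·h
F = (AUC_ev/D_ev)/(AUC_iv/D_iv) = (1199.728/12.5)/(753.572/5) = 95.97824/150.7144 = 0.6368

F = 0.637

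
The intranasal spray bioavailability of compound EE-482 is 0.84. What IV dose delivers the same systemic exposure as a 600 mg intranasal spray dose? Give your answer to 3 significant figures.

D_iv = 504 mg

Systemic exposure from an extravascular dose = F × D_ev, so the equivalent IV dose is F × D_ev.
D_iv = F × D_ev = 0.84 × 600 = 504 mg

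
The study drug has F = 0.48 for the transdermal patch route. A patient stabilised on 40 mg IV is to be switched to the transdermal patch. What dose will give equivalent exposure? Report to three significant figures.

For equal systemic exposure: F × D_ev = D_iv
D_ev = D_iv / F = 40 / 0.48 = 83.3333 mg

D_transdermal = 83.3 mg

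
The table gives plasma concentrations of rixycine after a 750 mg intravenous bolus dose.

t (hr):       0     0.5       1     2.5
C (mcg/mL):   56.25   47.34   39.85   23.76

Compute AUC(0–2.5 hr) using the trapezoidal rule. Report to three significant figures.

AUC = 95.4 mcg/mL·hr

Trapezoidal AUC_0→2.5:
  [0→0.5]: (56.25+47.34)/2 × 0.5 = 25.8975
  [0.5→1]: (47.34+39.85)/2 × 0.5 = 21.7975
  [1→2.5]: (39.85+23.76)/2 × 1.5 = 47.7075
  Sum = 95.4025 mcg/mL·hr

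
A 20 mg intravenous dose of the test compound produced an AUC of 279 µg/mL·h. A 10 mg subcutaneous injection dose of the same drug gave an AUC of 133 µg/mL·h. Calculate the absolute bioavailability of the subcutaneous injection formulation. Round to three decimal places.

F = 0.953

F = (AUC_ev / D_ev) / (AUC_iv / D_iv)
  = (133/10) / (279/20)
  = 13.3 / 13.95 = 0.9534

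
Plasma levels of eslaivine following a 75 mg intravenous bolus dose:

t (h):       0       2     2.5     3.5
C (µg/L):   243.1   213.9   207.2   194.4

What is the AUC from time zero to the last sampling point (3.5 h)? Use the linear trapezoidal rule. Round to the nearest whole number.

Trapezoidal AUC_0→3.5:
  [0→2]: (243.1+213.9)/2 × 2 = 457.0
  [2→2.5]: (213.9+207.2)/2 × 0.5 = 105.275
  [2.5→3.5]: (207.2+194.4)/2 × 1 = 200.8
  Sum = 763.075 µg/L·h

AUC = 763 µg/L·h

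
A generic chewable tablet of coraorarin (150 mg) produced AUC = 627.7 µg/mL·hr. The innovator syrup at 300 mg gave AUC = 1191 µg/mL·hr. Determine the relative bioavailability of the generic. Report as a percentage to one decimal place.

F_rel = (AUC_test/D_test) / (AUC_ref/D_ref)
      = (627.7/150) / (1191/300)
      = 4.18467 / 3.97 = 1.0541 = 105.41%

F_rel = 105.4%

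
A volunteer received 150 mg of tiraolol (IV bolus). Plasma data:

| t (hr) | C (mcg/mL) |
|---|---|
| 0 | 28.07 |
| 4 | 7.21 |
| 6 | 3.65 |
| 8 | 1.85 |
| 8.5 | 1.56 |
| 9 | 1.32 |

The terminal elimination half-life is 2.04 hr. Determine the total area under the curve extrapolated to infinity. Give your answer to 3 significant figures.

Trapezoidal AUC_0→9:
  [0→4]: (28.07+7.21)/2 × 4 = 70.56
  [4→6]: (7.21+3.65)/2 × 2 = 10.86
  [6→8]: (3.65+1.85)/2 × 2 = 5.5
  [8→8.5]: (1.85+1.56)/2 × 0.5 = 0.8525
  [8.5→9]: (1.56+1.32)/2 × 0.5 = 0.72
  Sum = 88.4925 mcg/mL·hr
k_e = ln2 / t½ = 0.693147 / 2.04 = 0.3398 hr^-1
Extrapolated tail: C_last / k_e = 1.32 / 0.3398 = 3.885
AUC_0→∞ = 88.4925 + 3.885 = 92.3775 mcg/mL·hr

AUC = 92.4 mcg/mL·hr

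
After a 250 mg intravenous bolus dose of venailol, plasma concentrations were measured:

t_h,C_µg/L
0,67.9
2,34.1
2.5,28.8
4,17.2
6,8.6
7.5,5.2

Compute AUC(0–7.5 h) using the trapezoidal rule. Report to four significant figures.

AUC = 188.4 µg/L·h

Trapezoidal AUC_0→7.5:
  [0→2]: (67.9+34.1)/2 × 2 = 102.0
  [2→2.5]: (34.1+28.8)/2 × 0.5 = 15.725
  [2.5→4]: (28.8+17.2)/2 × 1.5 = 34.5
  [4→6]: (17.2+8.6)/2 × 2 = 25.8
  [6→7.5]: (8.6+5.2)/2 × 1.5 = 10.35
  Sum = 188.375 µg/L·h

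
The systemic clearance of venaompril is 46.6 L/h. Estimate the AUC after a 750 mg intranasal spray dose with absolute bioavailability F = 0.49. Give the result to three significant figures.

AUC_0→∞ = F × Dose / CL
        = 0.49 × 750 / 46.6 = 7.88627 mg/L·h

AUC = 7.89 mg/L·h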